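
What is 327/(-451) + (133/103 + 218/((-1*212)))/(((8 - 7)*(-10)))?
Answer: -36996681/49240180 ≈ -0.75135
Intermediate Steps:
327/(-451) + (133/103 + 218/((-1*212)))/(((8 - 7)*(-10))) = 327*(-1/451) + (133*(1/103) + 218/(-212))/((1*(-10))) = -327/451 + (133/103 + 218*(-1/212))/(-10) = -327/451 + (133/103 - 109/106)*(-⅒) = -327/451 + (2871/10918)*(-⅒) = -327/451 - 2871/109180 = -36996681/49240180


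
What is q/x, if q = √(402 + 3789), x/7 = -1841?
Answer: -√4191/12887 ≈ -0.0050235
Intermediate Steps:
x = -12887 (x = 7*(-1841) = -12887)
q = √4191 ≈ 64.738
q/x = √4191/(-12887) = √4191*(-1/12887) = -√4191/12887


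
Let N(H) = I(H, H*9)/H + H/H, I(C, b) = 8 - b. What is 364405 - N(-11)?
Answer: 4008551/11 ≈ 3.6441e+5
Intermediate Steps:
N(H) = 1 + (8 - 9*H)/H (N(H) = (8 - H*9)/H + H/H = (8 - 9*H)/H + 1 = 1 + (8 - 9*H)/H)
364405 - N(-11) = 364405 - (-8 + 8/(-11)) = 364405 - (-8 + 8*(-1/11)) = 364405 - (-8 - 8/11) = 364405 - 1*(-96/11) = 364405 + 96/11 = 4008551/11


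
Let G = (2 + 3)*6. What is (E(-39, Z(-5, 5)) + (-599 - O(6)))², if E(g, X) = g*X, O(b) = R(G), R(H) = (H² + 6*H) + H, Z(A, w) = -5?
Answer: 2292196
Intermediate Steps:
G = 30 (G = 5*6 = 30)
R(H) = H² + 7*H
O(b) = 1110 (O(b) = 30*(7 + 30) = 30*37 = 1110)
E(g, X) = X*g
(E(-39, Z(-5, 5)) + (-599 - O(6)))² = (-5*(-39) + (-599 - 1*1110))² = (195 + (-599 - 1110))² = (195 - 1709)² = (-1514)² = 2292196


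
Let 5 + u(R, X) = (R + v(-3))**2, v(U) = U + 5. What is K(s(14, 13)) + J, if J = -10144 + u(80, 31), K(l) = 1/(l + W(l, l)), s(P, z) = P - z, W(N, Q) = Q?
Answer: -6849/2 ≈ -3424.5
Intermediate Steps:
v(U) = 5 + U
u(R, X) = -5 + (2 + R)**2 (u(R, X) = -5 + (R + (5 - 3))**2 = -5 + (R + 2)**2 = -5 + (2 + R)**2)
K(l) = 1/(2*l) (K(l) = 1/(l + l) = 1/(2*l))
J = -3425 (J = -10144 + (-5 + (2 + 80)**2) = -10144 + (-5 + 82**2) = -10144 + (-5 + 6724) = -10144 + 6719 = -3425)
K(s(14, 13)) + J = 1/(2*(14 - 1*13)) - 3425 = 1/(2*(14 - 13)) - 3425 = (1/2)/1 - 3425 = (1/2)*1 - 3425 = 1/2 - 3425 = -6849/2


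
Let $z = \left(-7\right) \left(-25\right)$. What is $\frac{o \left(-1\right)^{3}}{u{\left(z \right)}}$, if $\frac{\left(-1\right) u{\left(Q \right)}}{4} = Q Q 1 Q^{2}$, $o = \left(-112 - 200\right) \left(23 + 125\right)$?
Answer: $- \frac{11544}{937890625} \approx -1.2308 \cdot 10^{-5}$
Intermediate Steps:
$o = -46176$ ($o = \left(-312\right) 148 = -46176$)
$z = 175$
$u{\left(Q \right)} = - 4 Q^{4}$ ($u{\left(Q \right)} = - 4 Q Q 1 Q^{2} = - 4 Q^{2} \cdot 1 Q^{2} = - 4 Q^{2} Q^{2} = - 4 Q^{4}$)
$\frac{o \left(-1\right)^{3}}{u{\left(z \right)}} = \frac{\left(-46176\right) \left(-1\right)^{3}}{\left(-4\right) 175^{4}} = \frac{\left(-46176\right) \left(-1\right)}{\left(-4\right) 937890625} = \frac{46176}{-3751562500} = 46176 \left(- \frac{1}{3751562500}\right) = - \frac{11544}{937890625}$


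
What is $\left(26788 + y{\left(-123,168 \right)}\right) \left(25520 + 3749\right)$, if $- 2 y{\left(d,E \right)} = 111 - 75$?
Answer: $783531130$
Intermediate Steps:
$y{\left(d,E \right)} = -18$ ($y{\left(d,E \right)} = - \frac{111 - 75}{2} = \left(- \frac{1}{2}\right) 36 = -18$)
$\left(26788 + y{\left(-123,168 \right)}\right) \left(25520 + 3749\right) = \left(26788 - 18\right) \left(25520 + 3749\right) = 26770 \cdot 29269 = 783531130$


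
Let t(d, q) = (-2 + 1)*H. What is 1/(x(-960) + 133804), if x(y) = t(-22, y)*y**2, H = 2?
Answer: -1/1709396 ≈ -5.8500e-7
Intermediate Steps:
t(d, q) = -2 (t(d, q) = (-2 + 1)*2 = -1*2 = -2)
x(y) = -2*y**2
1/(x(-960) + 133804) = 1/(-2*(-960)**2 + 133804) = 1/(-2*921600 + 133804) = 1/(-1843200 + 133804) = 1/(-1709396) = -1/1709396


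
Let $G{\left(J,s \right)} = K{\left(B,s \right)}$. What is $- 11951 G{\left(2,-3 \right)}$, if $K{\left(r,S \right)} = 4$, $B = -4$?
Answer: $-47804$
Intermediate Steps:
$G{\left(J,s \right)} = 4$
$- 11951 G{\left(2,-3 \right)} = \left(-11951\right) 4 = -47804$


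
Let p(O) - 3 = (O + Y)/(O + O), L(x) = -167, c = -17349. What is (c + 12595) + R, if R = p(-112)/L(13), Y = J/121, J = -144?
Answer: -672451515/141449 ≈ -4754.0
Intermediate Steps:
Y = -144/121 ≈ -1.1901
p(O) = 3 + (-144/121 + O)/(2*O) (p(O) = 3 + (O - 144/121)/(O + O) = 3 + (-144/121 + O)/((2*O)) = 3 + (-144/121 + O)*(1/(2*O)) = 3 + (-144/121 + O)/(2*O))
R = -2969/141449 (R = ((1/242)*(-144 + 847*(-112))/(-112))/(-167) = ((1/242)*(-1/112)*(-144 - 94864))*(-1/167) = ((1/242)*(-1/112)*(-95008))*(-1/167) = (2969/847)*(-1/167) = -2969/141449 ≈ -0.020990)
(c + 12595) + R = (-17349 + 12595) - 2969/141449 = -4754 - 2969/141449 = -672451515/141449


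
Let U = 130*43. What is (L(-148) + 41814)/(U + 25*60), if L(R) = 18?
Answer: 20916/3545 ≈ 5.9001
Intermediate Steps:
U = 5590
(L(-148) + 41814)/(U + 25*60) = (18 + 41814)/(5590 + 25*60) = 41832/(5590 + 1500) = 41832/7090 = 41832*(1/7090) = 20916/3545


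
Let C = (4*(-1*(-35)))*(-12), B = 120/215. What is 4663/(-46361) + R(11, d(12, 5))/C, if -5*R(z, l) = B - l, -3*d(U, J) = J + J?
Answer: -359253827/3588341400 ≈ -0.10012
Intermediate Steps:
B = 24/43 (B = 120*(1/215) = 24/43 ≈ 0.55814)
d(U, J) = -2*J/3 (d(U, J) = -(J + J)/3 = -2*J/3)
R(z, l) = -24/215 + l/5 (R(z, l) = -(24/43 - l)/5 = -24/215 + l/5)
C = -1680 (C = (4*35)*(-12) = 140*(-12) = -1680)
4663/(-46361) + R(11, d(12, 5))/C = 4663/(-46361) + (-24/215 + (-2/3*5)/5)/(-1680) = 4663*(-1/46361) + (-24/215 + (1/5)*(-10/3))*(-1/1680) = -4663/46361 + (-24/215 - 2/3)*(-1/1680) = -4663/46361 - 502/645*(-1/1680) = -4663/46361 + 251/541800 = -359253827/3588341400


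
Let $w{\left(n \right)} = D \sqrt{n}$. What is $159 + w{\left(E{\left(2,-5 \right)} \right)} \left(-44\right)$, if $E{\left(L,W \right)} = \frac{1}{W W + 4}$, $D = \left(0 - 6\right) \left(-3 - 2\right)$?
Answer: $159 - \frac{1320 \sqrt{29}}{29} \approx -86.118$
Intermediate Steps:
$D = 30$ ($D = \left(0 - 6\right) \left(-5\right) = \left(-6\right) \left(-5\right) = 30$)
$E{\left(L,W \right)} = \frac{1}{4 + W^{2}}$ ($E{\left(L,W \right)} = \frac{1}{W^{2} + 4} = \frac{1}{4 + W^{2}}$)
$w{\left(n \right)} = 30 \sqrt{n}$
$159 + w{\left(E{\left(2,-5 \right)} \right)} \left(-44\right) = 159 + 30 \sqrt{\frac{1}{4 + \left(-5\right)^{2}}} \left(-44\right) = 159 + 30 \sqrt{\frac{1}{4 + 25}} \left(-44\right) = 159 + 30 \sqrt{\frac{1}{29}} \left(-44\right) = 159 + \frac{30}{\sqrt{29}} \left(-44\right) = 159 + 30 \frac{\sqrt{29}}{29} \left(-44\right) = 159 + \frac{30 \sqrt{29}}{29} \left(-44\right) = 159 - \frac{1320 \sqrt{29}}{29}$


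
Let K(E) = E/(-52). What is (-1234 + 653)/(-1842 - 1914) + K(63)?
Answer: -12901/12207 ≈ -1.0569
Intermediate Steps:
K(E) = -E/52 (K(E) = E*(-1/52) = -E/52)
(-1234 + 653)/(-1842 - 1914) + K(63) = (-1234 + 653)/(-1842 - 1914) - 1/52*63 = -581/(-3756) - 63/52 = -581*(-1/3756) - 63/52 = 581/3756 - 63/52 = -12901/12207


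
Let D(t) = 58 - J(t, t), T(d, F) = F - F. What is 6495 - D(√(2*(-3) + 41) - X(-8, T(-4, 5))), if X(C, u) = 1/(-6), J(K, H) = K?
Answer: 38623/6 + √35 ≈ 6443.1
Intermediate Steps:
T(d, F) = 0
X(C, u) = -⅙
D(t) = 58 - t
6495 - D(√(2*(-3) + 41) - X(-8, T(-4, 5))) = 6495 - (58 - (√(2*(-3) + 41) - 1*(-⅙))) = 6495 - (58 - (√(-6 + 41) + ⅙)) = 6495 - (58 - (√35 + ⅙)) = 6495 - (58 - (⅙ + √35)) = 6495 - (58 + (-⅙ - √35)) = 6495 - (347/6 - √35) = 6495 + (-347/6 + √35) = 38623/6 + √35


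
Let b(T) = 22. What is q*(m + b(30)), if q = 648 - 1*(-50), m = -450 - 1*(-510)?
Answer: 57236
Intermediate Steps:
m = 60 (m = -450 + 510 = 60)
q = 698 (q = 648 + 50 = 698)
q*(m + b(30)) = 698*(60 + 22) = 698*82 = 57236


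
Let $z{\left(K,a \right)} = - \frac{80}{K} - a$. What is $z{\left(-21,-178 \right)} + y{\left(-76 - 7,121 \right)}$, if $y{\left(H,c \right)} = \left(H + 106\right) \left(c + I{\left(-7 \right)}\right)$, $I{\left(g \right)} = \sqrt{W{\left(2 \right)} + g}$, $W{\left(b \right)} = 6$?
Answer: $\frac{62261}{21} + 23 i \approx 2964.8 + 23.0 i$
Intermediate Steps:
$I{\left(g \right)} = \sqrt{6 + g}$
$z{\left(K,a \right)} = - a - \frac{80}{K}$
$y{\left(H,c \right)} = \left(106 + H\right) \left(i + c\right)$ ($y{\left(H,c \right)} = \left(H + 106\right) \left(c + \sqrt{6 - 7}\right) = \left(106 + H\right) \left(c + \sqrt{-1}\right) = \left(106 + H\right) \left(c + i\right) = \left(106 + H\right) \left(i + c\right)$)
$z{\left(-21,-178 \right)} + y{\left(-76 - 7,121 \right)} = \left(\left(-1\right) \left(-178\right) - \frac{80}{-21}\right) + \left(106 i + 106 \cdot 121 + i \left(-76 - 7\right) + \left(-76 - 7\right) 121\right) = \left(178 - - \frac{80}{21}\right) + \left(106 i + 12826 + i \left(-76 - 7\right) + \left(-76 - 7\right) 121\right) = \left(178 + \frac{80}{21}\right) + \left(106 i + 12826 + i \left(-83\right) - 10043\right) = \frac{3818}{21} + \left(106 i + 12826 - 83 i - 10043\right) = \frac{3818}{21} + \left(2783 + 23 i\right) = \frac{62261}{21} + 23 i$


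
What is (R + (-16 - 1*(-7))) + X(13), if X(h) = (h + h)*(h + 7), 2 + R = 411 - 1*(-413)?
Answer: 1333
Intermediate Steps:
R = 822 (R = -2 + (411 - 1*(-413)) = -2 + (411 + 413) = -2 + 824 = 822)
X(h) = 2*h*(7 + h) (X(h) = (2*h)*(7 + h) = 2*h*(7 + h))
(R + (-16 - 1*(-7))) + X(13) = (822 + (-16 - 1*(-7))) + 2*13*(7 + 13) = (822 + (-16 + 7)) + 2*13*20 = (822 - 9) + 520 = 813 + 520 = 1333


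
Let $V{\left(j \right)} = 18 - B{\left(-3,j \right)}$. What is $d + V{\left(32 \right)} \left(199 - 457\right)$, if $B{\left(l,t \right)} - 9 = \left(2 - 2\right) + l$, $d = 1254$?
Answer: $-1842$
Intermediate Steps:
$B{\left(l,t \right)} = 9 + l$ ($B{\left(l,t \right)} = 9 + \left(\left(2 - 2\right) + l\right) = 9 + \left(0 + l\right) = 9 + l$)
$V{\left(j \right)} = 12$ ($V{\left(j \right)} = 18 - \left(9 - 3\right) = 18 - 6 = 12$)
$d + V{\left(32 \right)} \left(199 - 457\right) = 1254 + 12 \left(199 - 457\right) = 1254 + 12 \left(-258\right) = 1254 - 3096 = -1842$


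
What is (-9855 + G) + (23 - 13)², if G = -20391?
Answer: -30146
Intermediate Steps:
(-9855 + G) + (23 - 13)² = (-9855 - 20391) + (23 - 13)² = -30246 + 10² = -30246 + 100 = -30146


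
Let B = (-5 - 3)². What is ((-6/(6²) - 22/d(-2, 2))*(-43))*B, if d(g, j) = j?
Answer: 92192/3 ≈ 30731.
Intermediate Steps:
B = 64 (B = (-8)² = 64)
((-6/(6²) - 22/d(-2, 2))*(-43))*B = ((-6/(6²) - 22/2)*(-43))*64 = ((-6/36 - 22*½)*(-43))*64 = ((-6*1/36 - 11)*(-43))*64 = ((-⅙ - 11)*(-43))*64 = -67/6*(-43)*64 = (2881/6)*64 = 92192/3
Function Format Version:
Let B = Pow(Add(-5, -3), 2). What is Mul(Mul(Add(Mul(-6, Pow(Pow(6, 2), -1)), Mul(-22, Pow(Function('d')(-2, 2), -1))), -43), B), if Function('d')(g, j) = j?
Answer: Rational(92192, 3) ≈ 30731.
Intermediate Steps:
B = 64 (B = Pow(-8, 2) = 64)
Mul(Mul(Add(Mul(-6, Pow(Pow(6, 2), -1)), Mul(-22, Pow(Function('d')(-2, 2), -1))), -43), B) = Mul(Mul(Add(Mul(-6, Pow(Pow(6, 2), -1)), Mul(-22, Pow(2, -1))), -43), 64) = Mul(Mul(Add(Mul(-6, Pow(36, -1)), Mul(-22, Rational(1, 2))), -43), 64) = Mul(Mul(Add(Mul(-6, Rational(1, 36)), -11), -43), 64) = Mul(Mul(Add(Rational(-1, 6), -11), -43), 64) = Mul(Mul(Rational(-67, 6), -43), 64) = Mul(Rational(2881, 6), 64) = Rational(92192, 3)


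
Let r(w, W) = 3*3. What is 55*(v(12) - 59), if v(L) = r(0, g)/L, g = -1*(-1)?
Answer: -12815/4 ≈ -3203.8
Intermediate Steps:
g = 1
r(w, W) = 9
v(L) = 9/L
55*(v(12) - 59) = 55*(9/12 - 59) = 55*(9*(1/12) - 59) = 55*(¾ - 59) = 55*(-233/4) = -12815/4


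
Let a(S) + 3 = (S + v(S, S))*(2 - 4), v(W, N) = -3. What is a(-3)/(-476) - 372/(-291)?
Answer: 58151/46172 ≈ 1.2594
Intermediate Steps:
a(S) = 3 - 2*S (a(S) = -3 + (S - 3)*(2 - 4) = -3 + (-3 + S)*(-2) = -3 + (6 - 2*S) = 3 - 2*S)
a(-3)/(-476) - 372/(-291) = (3 - 2*(-3))/(-476) - 372/(-291) = (3 + 6)*(-1/476) - 372*(-1/291) = 9*(-1/476) + 124/97 = -9/476 + 124/97 = 58151/46172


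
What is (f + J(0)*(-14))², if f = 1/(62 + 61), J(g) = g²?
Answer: 1/15129 ≈ 6.6098e-5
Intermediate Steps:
f = 1/123 ≈ 0.0081301
(f + J(0)*(-14))² = (1/123 + 0²*(-14))² = (1/123 + 0*(-14))² = (1/123 + 0)² = (1/123)² = 1/15129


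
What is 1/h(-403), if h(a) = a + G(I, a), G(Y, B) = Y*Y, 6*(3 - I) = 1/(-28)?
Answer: -28224/11119247 ≈ -0.0025383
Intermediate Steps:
I = 505/168 (I = 3 - 1/6/(-28) = 3 - 1/6*(-1/28) = 3 + 1/168 = 505/168 ≈ 3.0060)
G(Y, B) = Y**2
h(a) = 255025/28224 + a (h(a) = a + (505/168)**2 = a + 255025/28224 = 255025/28224 + a)
1/h(-403) = 1/(255025/28224 - 403) = 1/(-11119247/28224) = -28224/11119247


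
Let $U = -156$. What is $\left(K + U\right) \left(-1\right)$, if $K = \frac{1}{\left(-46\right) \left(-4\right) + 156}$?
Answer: $\frac{53039}{340} \approx 156.0$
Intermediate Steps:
$K = \frac{1}{340}$ ($K = \frac{1}{184 + 156} = \frac{1}{340} \approx 0.0029412$)
$\left(K + U\right) \left(-1\right) = \left(\frac{1}{340} - 156\right) \left(-1\right) = \left(- \frac{53039}{340}\right) \left(-1\right) = \frac{53039}{340}$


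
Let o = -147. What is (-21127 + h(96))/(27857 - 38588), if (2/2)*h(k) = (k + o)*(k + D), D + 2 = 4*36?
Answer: 33265/10731 ≈ 3.0999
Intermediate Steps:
D = 142 (D = -2 + 4*36 = -2 + 144 = 142)
h(k) = (-147 + k)*(142 + k) (h(k) = (k - 147)*(k + 142) = (-147 + k)*(142 + k))
(-21127 + h(96))/(27857 - 38588) = (-21127 + (-20874 + 96**2 - 5*96))/(27857 - 38588) = (-21127 + (-20874 + 9216 - 480))/(-10731) = (-21127 - 12138)*(-1/10731) = -33265*(-1/10731) = 33265/10731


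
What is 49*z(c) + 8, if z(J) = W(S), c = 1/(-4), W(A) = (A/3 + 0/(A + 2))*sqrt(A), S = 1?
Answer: 73/3 ≈ 24.333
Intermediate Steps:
W(A) = A**(3/2)/3 (W(A) = (A*(1/3) + 0/(2 + A))*sqrt(A) = (A/3 + 0)*sqrt(A) = (A/3)*sqrt(A) = A**(3/2)/3)
c = -1/4 ≈ -0.25000
z(J) = 1/3 (z(J) = 1**(3/2)/3 = (1/3)*1 = 1/3)
49*z(c) + 8 = 49*(1/3) + 8 = 49/3 + 8 = 73/3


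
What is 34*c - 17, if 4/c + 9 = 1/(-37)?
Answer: -5355/167 ≈ -32.066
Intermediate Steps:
c = -74/167 (c = 4/(-9 + 1/(-37)) = 4/(-9 - 1/37) = 4/(-334/37) = 4*(-37/334) = -74/167 ≈ -0.44311)
34*c - 17 = 34*(-74/167) - 17 = -2516/167 - 17 = -5355/167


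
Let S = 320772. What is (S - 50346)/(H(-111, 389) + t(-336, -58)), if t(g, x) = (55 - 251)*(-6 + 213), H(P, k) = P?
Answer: -90142/13561 ≈ -6.6471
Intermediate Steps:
t(g, x) = -40572 (t(g, x) = -196*207 = -40572)
(S - 50346)/(H(-111, 389) + t(-336, -58)) = (320772 - 50346)/(-111 - 40572) = 270426/(-40683) = 270426*(-1/40683) = -90142/13561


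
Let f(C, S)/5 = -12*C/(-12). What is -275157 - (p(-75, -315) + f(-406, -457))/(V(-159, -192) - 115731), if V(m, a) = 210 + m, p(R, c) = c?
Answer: -6366032821/23136 ≈ -2.7516e+5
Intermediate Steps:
f(C, S) = 5*C (f(C, S) = 5*(-12*C/(-12)) = 5*(-12*C*(-1)/12) = 5*(-(-1)*C) = 5*C)
-275157 - (p(-75, -315) + f(-406, -457))/(V(-159, -192) - 115731) = -275157 - (-315 + 5*(-406))/((210 - 159) - 115731) = -275157 - (-315 - 2030)/(51 - 115731) = -275157 - (-2345)/(-115680) = -275157 - (-2345)*(-1)/115680 = -275157 - 1*469/23136 = -275157 - 469/23136 = -6366032821/23136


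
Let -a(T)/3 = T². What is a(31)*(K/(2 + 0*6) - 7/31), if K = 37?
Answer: -105369/2 ≈ -52685.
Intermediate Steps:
a(T) = -3*T²
a(31)*(K/(2 + 0*6) - 7/31) = (-3*31²)*(37/(2 + 0*6) - 7/31) = (-3*961)*(37/(2 + 0) - 7*1/31) = -2883*(37/2 - 7/31) = -2883*1133/62 = -105369/2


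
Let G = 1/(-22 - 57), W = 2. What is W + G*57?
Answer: 101/79 ≈ 1.2785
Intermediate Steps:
G = -1/79 (G = 1/(-79) = -1/79 ≈ -0.012658)
W + G*57 = 2 - 1/79*57 = 2 - 57/79 = 101/79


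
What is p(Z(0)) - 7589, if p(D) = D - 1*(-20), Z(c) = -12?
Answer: -7581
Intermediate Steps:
p(D) = 20 + D (p(D) = D + 20 = 20 + D)
p(Z(0)) - 7589 = (20 - 12) - 7589 = 8 - 7589 = -7581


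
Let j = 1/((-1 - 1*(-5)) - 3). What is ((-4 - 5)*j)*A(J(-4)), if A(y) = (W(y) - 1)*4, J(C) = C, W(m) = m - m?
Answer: 36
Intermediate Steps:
W(m) = 0
j = 1 (j = 1/((-1 + 5) - 3) = 1/(4 - 3) = 1/1 = 1)
A(y) = -4 (A(y) = (0 - 1)*4 = -1*4 = -4)
((-4 - 5)*j)*A(J(-4)) = ((-4 - 5)*1)*(-4) = -9*1*(-4) = -9*(-4) = 36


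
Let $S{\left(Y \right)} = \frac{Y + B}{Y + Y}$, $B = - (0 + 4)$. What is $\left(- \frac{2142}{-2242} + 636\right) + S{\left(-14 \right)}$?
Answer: $\frac{10006467}{15694} \approx 637.6$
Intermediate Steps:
$B = -4$ ($B = \left(-1\right) 4 = -4$)
$S{\left(Y \right)} = \frac{-4 + Y}{2 Y}$ ($S{\left(Y \right)} = \frac{Y - 4}{Y + Y} = \frac{-4 + Y}{2 Y}$)
$\left(- \frac{2142}{-2242} + 636\right) + S{\left(-14 \right)} = \left(- \frac{2142}{-2242} + 636\right) + \frac{-4 - 14}{2 \left(-14\right)} = \left(\left(-2142\right) \left(- \frac{1}{2242}\right) + 636\right) + \frac{1}{2} \left(- \frac{1}{14}\right) \left(-18\right) = \left(\frac{1071}{1121} + 636\right) + \frac{9}{14} = \frac{714027}{1121} + \frac{9}{14} = \frac{10006467}{15694}$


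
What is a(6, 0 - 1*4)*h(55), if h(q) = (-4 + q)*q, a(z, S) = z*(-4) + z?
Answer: -50490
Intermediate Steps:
a(z, S) = -3*z (a(z, S) = -4*z + z = -3*z)
h(q) = q*(-4 + q)
a(6, 0 - 1*4)*h(55) = (-3*6)*(55*(-4 + 55)) = -990*51 = -18*2805 = -50490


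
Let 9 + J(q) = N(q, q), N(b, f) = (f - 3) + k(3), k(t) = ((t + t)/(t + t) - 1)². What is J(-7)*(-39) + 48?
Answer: 789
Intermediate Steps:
k(t) = 0 (k(t) = ((2*t)/((2*t)) - 1)² = ((2*t)*(1/(2*t)) - 1)² = (1 - 1)² = 0² = 0)
N(b, f) = -3 + f (N(b, f) = (f - 3) + 0 = (-3 + f) + 0 = -3 + f)
J(q) = -12 + q (J(q) = -9 + (-3 + q) = -12 + q)
J(-7)*(-39) + 48 = (-12 - 7)*(-39) + 48 = -19*(-39) + 48 = 741 + 48 = 789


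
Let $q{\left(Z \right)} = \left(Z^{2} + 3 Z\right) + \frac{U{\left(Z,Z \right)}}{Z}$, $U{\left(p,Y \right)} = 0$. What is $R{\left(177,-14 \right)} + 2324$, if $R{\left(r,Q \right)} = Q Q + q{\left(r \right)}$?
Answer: $34380$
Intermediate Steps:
$q{\left(Z \right)} = Z^{2} + 3 Z$ ($q{\left(Z \right)} = \left(Z^{2} + 3 Z\right) + \frac{0}{Z} = \left(Z^{2} + 3 Z\right) + 0 = Z^{2} + 3 Z$)
$R{\left(r,Q \right)} = Q^{2} + r \left(3 + r\right)$ ($R{\left(r,Q \right)} = Q Q + r \left(3 + r\right) = Q^{2} + r \left(3 + r\right)$)
$R{\left(177,-14 \right)} + 2324 = \left(\left(-14\right)^{2} + 177 \left(3 + 177\right)\right) + 2324 = \left(196 + 177 \cdot 180\right) + 2324 = \left(196 + 31860\right) + 2324 = 32056 + 2324 = 34380$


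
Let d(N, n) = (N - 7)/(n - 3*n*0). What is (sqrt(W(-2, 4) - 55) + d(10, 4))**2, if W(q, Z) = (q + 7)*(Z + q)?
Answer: -711/16 + 9*I*sqrt(5)/2 ≈ -44.438 + 10.062*I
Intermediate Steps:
W(q, Z) = (7 + q)*(Z + q)
d(N, n) = (-7 + N)/n (d(N, n) = (-7 + N)/(n + 0) = (-7 + N)/n)
(sqrt(W(-2, 4) - 55) + d(10, 4))**2 = (sqrt(((-2)**2 + 7*4 + 7*(-2) + 4*(-2)) - 55) + (-7 + 10)/4)**2 = (sqrt((4 + 28 - 14 - 8) - 55) + (1/4)*3)**2 = (sqrt(10 - 55) + 3/4)**2 = (sqrt(-45) + 3/4)**2 = (3*I*sqrt(5) + 3/4)**2 = (3/4 + 3*I*sqrt(5))**2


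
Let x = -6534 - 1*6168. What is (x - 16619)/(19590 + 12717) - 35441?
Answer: -1145021708/32307 ≈ -35442.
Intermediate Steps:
x = -12702 (x = -6534 - 6168 = -12702)
(x - 16619)/(19590 + 12717) - 35441 = (-12702 - 16619)/(19590 + 12717) - 35441 = -29321/32307 - 35441 = -1145021708/32307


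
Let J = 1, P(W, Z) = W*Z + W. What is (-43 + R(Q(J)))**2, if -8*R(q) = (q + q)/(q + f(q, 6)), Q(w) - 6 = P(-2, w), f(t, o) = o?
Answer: 474721/256 ≈ 1854.4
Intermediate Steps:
P(W, Z) = W + W*Z
Q(w) = 4 - 2*w (Q(w) = 6 - 2*(1 + w) = 6 + (-2 - 2*w) = 4 - 2*w)
R(q) = -q/(4*(6 + q)) (R(q) = -(q + q)/(8*(q + 6)) = -2*q/(8*(6 + q)) = -q/(4*(6 + q)))
(-43 + R(Q(J)))**2 = (-43 - (4 - 2*1)/(24 + 4*(4 - 2*1)))**2 = (-43 - (4 - 2)/(24 + 4*(4 - 2)))**2 = (-43 - 1*2/(24 + 4*2))**2 = (-43 - 1*2/(24 + 8))**2 = (-43 - 1*2/32)**2 = (-43 - 1*2*1/32)**2 = (-43 - 1/16)**2 = (-689/16)**2 = 474721/256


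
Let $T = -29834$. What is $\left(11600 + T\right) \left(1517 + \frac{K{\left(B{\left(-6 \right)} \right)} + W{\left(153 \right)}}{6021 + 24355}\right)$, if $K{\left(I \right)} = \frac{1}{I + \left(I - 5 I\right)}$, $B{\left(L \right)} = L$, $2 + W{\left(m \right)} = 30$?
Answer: $- \frac{840230379293}{30376} \approx -2.7661 \cdot 10^{7}$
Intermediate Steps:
$W{\left(m \right)} = 28$ ($W{\left(m \right)} = -2 + 30 = 28$)
$K{\left(I \right)} = - \frac{1}{3 I}$ ($K{\left(I \right)} = \frac{1}{I - 4 I} = \frac{1}{\left(-3\right) I} = - \frac{1}{3 I}$)
$\left(11600 + T\right) \left(1517 + \frac{K{\left(B{\left(-6 \right)} \right)} + W{\left(153 \right)}}{6021 + 24355}\right) = \left(11600 - 29834\right) \left(1517 + \frac{- \frac{1}{3 \left(-6\right)} + 28}{6021 + 24355}\right) = - 18234 \left(1517 + \frac{\left(- \frac{1}{3}\right) \left(- \frac{1}{6}\right) + 28}{30376}\right) = - 18234 \left(1517 + \left(\frac{1}{18} + 28\right) \frac{1}{30376}\right) = - 18234 \left(1517 + \frac{505}{18} \cdot \frac{1}{30376}\right) = - 18234 \left(1517 + \frac{505}{546768}\right) = \left(-18234\right) \frac{829447561}{546768} = - \frac{840230379293}{30376}$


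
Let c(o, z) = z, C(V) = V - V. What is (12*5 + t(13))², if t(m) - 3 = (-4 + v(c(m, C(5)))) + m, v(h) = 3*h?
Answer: 5184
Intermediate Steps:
C(V) = 0
t(m) = -1 + m (t(m) = 3 + ((-4 + 3*0) + m) = 3 + ((-4 + 0) + m) = 3 + (-4 + m) = -1 + m)
(12*5 + t(13))² = (12*5 + (-1 + 13))² = (60 + 12)² = 72² = 5184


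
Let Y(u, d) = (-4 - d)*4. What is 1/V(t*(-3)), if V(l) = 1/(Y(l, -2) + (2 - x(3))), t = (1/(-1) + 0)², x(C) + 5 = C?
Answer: -4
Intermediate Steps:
x(C) = -5 + C
t = 1 (t = (-1 + 0)² = (-1)² = 1)
Y(u, d) = -16 - 4*d
V(l) = -¼ (V(l) = 1/((-16 - 4*(-2)) + (2 - (-5 + 3))) = 1/((-16 + 8) + (2 - 1*(-2))) = 1/(-8 + (2 + 2)) = 1/(-8 + 4) = 1/(-4) = -¼)
1/V(t*(-3)) = 1/(-¼) = -4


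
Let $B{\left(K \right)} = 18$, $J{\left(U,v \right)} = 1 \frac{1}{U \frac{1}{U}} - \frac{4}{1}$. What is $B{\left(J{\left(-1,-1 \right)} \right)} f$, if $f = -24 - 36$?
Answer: $-1080$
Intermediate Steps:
$J{\left(U,v \right)} = -3$ ($J{\left(U,v \right)} = 1 \cdot 1^{-1} - 4 = 1 \cdot 1 - 4 = 1 - 4 = -3$)
$f = -60$ ($f = -24 - 36 = -60$)
$B{\left(J{\left(-1,-1 \right)} \right)} f = 18 \left(-60\right) = -1080$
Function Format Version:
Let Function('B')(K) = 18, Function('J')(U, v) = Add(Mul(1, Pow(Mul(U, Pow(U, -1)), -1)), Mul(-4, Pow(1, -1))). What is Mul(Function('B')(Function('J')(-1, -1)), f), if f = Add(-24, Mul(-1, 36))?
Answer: -1080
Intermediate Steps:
Function('J')(U, v) = -3 (Function('J')(U, v) = Add(Mul(1, Pow(1, -1)), Mul(-4, 1)) = Add(Mul(1, 1), -4) = Add(1, -4) = -3)
f = -60 (f = Add(-24, -36) = -60)
Mul(Function('B')(Function('J')(-1, -1)), f) = Mul(18, -60) = -1080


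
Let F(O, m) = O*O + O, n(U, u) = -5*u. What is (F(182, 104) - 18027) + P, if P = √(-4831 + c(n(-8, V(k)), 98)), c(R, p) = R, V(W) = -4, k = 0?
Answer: 15279 + I*√4811 ≈ 15279.0 + 69.361*I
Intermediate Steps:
F(O, m) = O + O² (F(O, m) = O² + O = O + O²)
P = I*√4811 (P = √(-4831 - 5*(-4)) = √(-4831 + 20) = √(-4811) = I*√4811 ≈ 69.361*I)
(F(182, 104) - 18027) + P = (182*(1 + 182) - 18027) + I*√4811 = (182*183 - 18027) + I*√4811 = (33306 - 18027) + I*√4811 = 15279 + I*√4811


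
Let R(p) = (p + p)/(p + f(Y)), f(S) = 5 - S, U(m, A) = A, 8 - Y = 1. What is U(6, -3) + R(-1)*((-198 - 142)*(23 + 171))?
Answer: -131929/3 ≈ -43976.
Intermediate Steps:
Y = 7 (Y = 8 - 1*1 = 8 - 1 = 7)
R(p) = 2*p/(-2 + p) (R(p) = (p + p)/(p + (5 - 1*7)) = (2*p)/(p + (5 - 7)) = (2*p)/(p - 2) = (2*p)/(-2 + p) = 2*p/(-2 + p))
U(6, -3) + R(-1)*((-198 - 142)*(23 + 171)) = -3 + (2*(-1)/(-2 - 1))*((-198 - 142)*(23 + 171)) = -3 + (2*(-1)/(-3))*(-340*194) = -3 + (2*(-1)*(-⅓))*(-65960) = -3 + (⅔)*(-65960) = -3 - 131920/3 = -131929/3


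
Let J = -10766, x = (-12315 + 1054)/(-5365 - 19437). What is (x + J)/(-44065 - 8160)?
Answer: 267007071/1295284450 ≈ 0.20614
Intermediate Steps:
x = 11261/24802 (x = -11261/(-24802) = -11261*(-1/24802) = 11261/24802 ≈ 0.45404)
(x + J)/(-44065 - 8160) = (11261/24802 - 10766)/(-44065 - 8160) = -267007071/24802/(-52225) = -267007071/24802*(-1/52225) = 267007071/1295284450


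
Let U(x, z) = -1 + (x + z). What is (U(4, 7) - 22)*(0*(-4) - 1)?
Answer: 12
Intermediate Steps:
U(x, z) = -1 + x + z
(U(4, 7) - 22)*(0*(-4) - 1) = ((-1 + 4 + 7) - 22)*(0*(-4) - 1) = (10 - 22)*(0 - 1) = -12*(-1) = 12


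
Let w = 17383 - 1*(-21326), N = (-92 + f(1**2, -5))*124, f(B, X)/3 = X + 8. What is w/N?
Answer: -38709/10292 ≈ -3.7611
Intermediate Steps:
f(B, X) = 24 + 3*X (f(B, X) = 3*(X + 8) = 3*(8 + X) = 24 + 3*X)
N = -10292 (N = (-92 + (24 + 3*(-5)))*124 = (-92 + (24 - 15))*124 = (-92 + 9)*124 = -83*124 = -10292)
w = 38709 (w = 17383 + 21326 = 38709)
w/N = 38709/(-10292) = 38709*(-1/10292) = -38709/10292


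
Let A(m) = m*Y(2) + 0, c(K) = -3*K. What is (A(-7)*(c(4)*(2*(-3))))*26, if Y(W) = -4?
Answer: 52416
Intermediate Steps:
A(m) = -4*m (A(m) = m*(-4) + 0 = -4*m + 0 = -4*m)
(A(-7)*(c(4)*(2*(-3))))*26 = ((-4*(-7))*((-3*4)*(2*(-3))))*26 = (28*(-12*(-6)))*26 = (28*72)*26 = 2016*26 = 52416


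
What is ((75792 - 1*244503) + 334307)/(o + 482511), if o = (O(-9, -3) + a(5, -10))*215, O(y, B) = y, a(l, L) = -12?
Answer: 41399/119499 ≈ 0.34644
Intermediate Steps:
o = -4515 (o = (-9 - 12)*215 = -21*215 = -4515)
((75792 - 1*244503) + 334307)/(o + 482511) = ((75792 - 1*244503) + 334307)/(-4515 + 482511) = ((75792 - 244503) + 334307)/477996 = (-168711 + 334307)*(1/477996) = 165596*(1/477996) = 41399/119499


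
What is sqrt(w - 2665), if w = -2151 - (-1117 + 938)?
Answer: I*sqrt(4637) ≈ 68.095*I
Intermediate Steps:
w = -1972 (w = -2151 - 1*(-179) = -2151 + 179 = -1972)
sqrt(w - 2665) = sqrt(-1972 - 2665) = sqrt(-4637) = I*sqrt(4637)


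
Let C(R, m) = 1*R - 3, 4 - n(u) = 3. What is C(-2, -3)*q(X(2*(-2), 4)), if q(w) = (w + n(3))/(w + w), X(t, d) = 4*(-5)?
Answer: -19/8 ≈ -2.3750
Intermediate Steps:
X(t, d) = -20
n(u) = 1 (n(u) = 4 - 1*3 = 4 - 3 = 1)
C(R, m) = -3 + R (C(R, m) = R - 3 = -3 + R)
q(w) = (1 + w)/(2*w) (q(w) = (w + 1)/(w + w) = (1 + w)/((2*w)) = (1 + w)*(1/(2*w)) = (1 + w)/(2*w))
C(-2, -3)*q(X(2*(-2), 4)) = (-3 - 2)*((½)*(1 - 20)/(-20)) = -5*(-1)*(-19)/(2*20) = -5*19/40 = -19/8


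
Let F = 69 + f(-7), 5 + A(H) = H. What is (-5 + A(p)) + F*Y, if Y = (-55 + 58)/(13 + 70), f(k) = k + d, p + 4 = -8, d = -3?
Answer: -1649/83 ≈ -19.867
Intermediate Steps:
p = -12 (p = -4 - 8 = -12)
A(H) = -5 + H
f(k) = -3 + k (f(k) = k - 3 = -3 + k)
Y = 3/83 ≈ 0.036145
F = 59 (F = 69 + (-3 - 7) = 69 - 10 = 59)
(-5 + A(p)) + F*Y = (-5 + (-5 - 12)) + 59*(3/83) = (-5 - 17) + 177/83 = -22 + 177/83 = -1649/83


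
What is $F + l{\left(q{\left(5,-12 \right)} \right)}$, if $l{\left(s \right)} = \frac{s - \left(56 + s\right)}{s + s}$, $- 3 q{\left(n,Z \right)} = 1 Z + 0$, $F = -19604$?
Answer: $-19611$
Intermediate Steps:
$q{\left(n,Z \right)} = - \frac{Z}{3}$ ($q{\left(n,Z \right)} = - \frac{1 Z + 0}{3} = - \frac{Z + 0}{3} = - \frac{Z}{3}$)
$l{\left(s \right)} = - \frac{28}{s}$ ($l{\left(s \right)} = - \frac{56}{2 s} = - 56 \frac{1}{2 s} = - \frac{28}{s}$)
$F + l{\left(q{\left(5,-12 \right)} \right)} = -19604 - \frac{28}{\left(- \frac{1}{3}\right) \left(-12\right)} = -19604 - \frac{28}{4} = -19604 - 7 = -19611$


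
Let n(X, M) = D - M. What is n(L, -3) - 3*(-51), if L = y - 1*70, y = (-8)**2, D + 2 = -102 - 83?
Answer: -31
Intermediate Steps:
D = -187 (D = -2 + (-102 - 83) = -2 - 185 = -187)
y = 64
L = -6 (L = 64 - 1*70 = 64 - 70 = -6)
n(X, M) = -187 - M
n(L, -3) - 3*(-51) = (-187 - 1*(-3)) - 3*(-51) = (-187 + 3) - 1*(-153) = -184 + 153 = -31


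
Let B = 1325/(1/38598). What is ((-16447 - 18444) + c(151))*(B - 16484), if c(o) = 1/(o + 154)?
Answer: -544068889008964/305 ≈ -1.7838e+12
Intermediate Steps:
c(o) = 1/(154 + o)
B = 51142350 (B = 1325/(1/38598) = 1325*38598 = 51142350)
((-16447 - 18444) + c(151))*(B - 16484) = ((-16447 - 18444) + 1/(154 + 151))*(51142350 - 16484) = (-34891 + 1/305)*51125866 = -10641754/305*51125866 = -544068889008964/305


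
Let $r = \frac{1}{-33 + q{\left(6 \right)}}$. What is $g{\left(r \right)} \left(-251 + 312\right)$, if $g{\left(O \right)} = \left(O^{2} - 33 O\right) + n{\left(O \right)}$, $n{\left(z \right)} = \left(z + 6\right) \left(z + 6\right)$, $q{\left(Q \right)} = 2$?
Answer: $\frac{2150189}{961} \approx 2237.4$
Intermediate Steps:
$n{\left(z \right)} = \left(6 + z\right)^{2}$ ($n{\left(z \right)} = \left(6 + z\right) \left(6 + z\right) = \left(6 + z\right)^{2}$)
$r = - \frac{1}{31}$ ($r = \frac{1}{-33 + 2} = \frac{1}{-31} = - \frac{1}{31} \approx -0.032258$)
$g{\left(O \right)} = O^{2} + \left(6 + O\right)^{2} - 33 O$ ($g{\left(O \right)} = \left(O^{2} - 33 O\right) + \left(6 + O\right)^{2} = O^{2} + \left(6 + O\right)^{2} - 33 O$)
$g{\left(r \right)} \left(-251 + 312\right) = \left(36 - - \frac{21}{31} + 2 \left(- \frac{1}{31}\right)^{2}\right) \left(-251 + 312\right) = \left(36 + \frac{21}{31} + 2 \cdot \frac{1}{961}\right) 61 = \left(36 + \frac{21}{31} + \frac{2}{961}\right) 61 = \frac{35249}{961} \cdot 61 = \frac{2150189}{961}$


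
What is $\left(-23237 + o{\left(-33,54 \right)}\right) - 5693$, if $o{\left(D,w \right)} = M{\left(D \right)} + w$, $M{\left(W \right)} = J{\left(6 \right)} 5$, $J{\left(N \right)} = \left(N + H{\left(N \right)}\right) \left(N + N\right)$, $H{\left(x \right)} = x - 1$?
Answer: $-28216$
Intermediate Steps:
$H{\left(x \right)} = -1 + x$ ($H{\left(x \right)} = x - 1 = -1 + x$)
$J{\left(N \right)} = 2 N \left(-1 + 2 N\right)$ ($J{\left(N \right)} = \left(N + \left(-1 + N\right)\right) \left(N + N\right) = \left(-1 + 2 N\right) 2 N = 2 N \left(-1 + 2 N\right)$)
$M{\left(W \right)} = 660$ ($M{\left(W \right)} = 2 \cdot 6 \left(-1 + 2 \cdot 6\right) 5 = 2 \cdot 6 \left(-1 + 12\right) 5 = 2 \cdot 6 \cdot 11 \cdot 5 = 132 \cdot 5 = 660$)
$o{\left(D,w \right)} = 660 + w$
$\left(-23237 + o{\left(-33,54 \right)}\right) - 5693 = \left(-23237 + \left(660 + 54\right)\right) - 5693 = \left(-23237 + 714\right) - 5693 = -22523 - 5693 = -28216$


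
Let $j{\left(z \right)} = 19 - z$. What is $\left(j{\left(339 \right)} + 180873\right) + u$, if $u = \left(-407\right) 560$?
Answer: $-47367$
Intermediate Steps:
$u = -227920$
$\left(j{\left(339 \right)} + 180873\right) + u = \left(\left(19 - 339\right) + 180873\right) - 227920 = \left(-320 + 180873\right) - 227920 = 180553 - 227920 = -47367$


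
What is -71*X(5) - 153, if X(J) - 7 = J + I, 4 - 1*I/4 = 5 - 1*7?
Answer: -2709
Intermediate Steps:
I = 24 (I = 16 - 4*(5 - 1*7) = 16 - 4*(5 - 7) = 16 - 4*(-2) = 16 + 8 = 24)
X(J) = 31 + J (X(J) = 7 + (J + 24) = 7 + (24 + J) = 31 + J)
-71*X(5) - 153 = -71*(31 + 5) - 153 = -71*36 - 153 = -2556 - 153 = -2709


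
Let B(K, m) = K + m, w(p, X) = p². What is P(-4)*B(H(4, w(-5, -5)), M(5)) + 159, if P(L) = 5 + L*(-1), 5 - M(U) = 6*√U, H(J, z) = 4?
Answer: 240 - 54*√5 ≈ 119.25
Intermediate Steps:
M(U) = 5 - 6*√U
P(L) = 5 - L
P(-4)*B(H(4, w(-5, -5)), M(5)) + 159 = (5 - 1*(-4))*(4 + (5 - 6*√5)) + 159 = (5 + 4)*(9 - 6*√5) + 159 = 9*(9 - 6*√5) + 159 = (81 - 54*√5) + 159 = 240 - 54*√5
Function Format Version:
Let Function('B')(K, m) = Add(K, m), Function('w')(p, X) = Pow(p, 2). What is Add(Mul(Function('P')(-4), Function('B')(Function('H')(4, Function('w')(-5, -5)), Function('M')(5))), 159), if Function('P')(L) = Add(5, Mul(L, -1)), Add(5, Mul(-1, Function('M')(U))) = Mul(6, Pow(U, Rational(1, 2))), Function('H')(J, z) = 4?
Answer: Add(240, Mul(-54, Pow(5, Rational(1, 2)))) ≈ 119.25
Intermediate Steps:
Function('M')(U) = Add(5, Mul(-6, Pow(U, Rational(1, 2)))) (Function('M')(U) = Add(5, Mul(-1, Mul(6, Pow(U, Rational(1, 2))))) = Add(5, Mul(-6, Pow(U, Rational(1, 2)))))
Function('P')(L) = Add(5, Mul(-1, L))
Add(Mul(Function('P')(-4), Function('B')(Function('H')(4, Function('w')(-5, -5)), Function('M')(5))), 159) = Add(Mul(Add(5, Mul(-1, -4)), Add(4, Add(5, Mul(-6, Pow(5, Rational(1, 2)))))), 159) = Add(Mul(Add(5, 4), Add(9, Mul(-6, Pow(5, Rational(1, 2))))), 159) = Add(Mul(9, Add(9, Mul(-6, Pow(5, Rational(1, 2))))), 159) = Add(Add(81, Mul(-54, Pow(5, Rational(1, 2)))), 159) = Add(240, Mul(-54, Pow(5, Rational(1, 2))))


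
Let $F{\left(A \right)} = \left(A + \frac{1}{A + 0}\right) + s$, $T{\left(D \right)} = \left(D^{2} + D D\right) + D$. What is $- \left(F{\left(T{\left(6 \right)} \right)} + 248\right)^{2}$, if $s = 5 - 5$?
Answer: $- \frac{646634041}{6084} \approx -1.0628 \cdot 10^{5}$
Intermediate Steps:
$T{\left(D \right)} = D + 2 D^{2}$ ($T{\left(D \right)} = \left(D^{2} + D^{2}\right) + D = 2 D^{2} + D = D + 2 D^{2}$)
$s = 0$ ($s = 5 - 5 = 0$)
$F{\left(A \right)} = A + \frac{1}{A}$ ($F{\left(A \right)} = \left(A + \frac{1}{A + 0}\right) + 0 = \left(A + \frac{1}{A}\right) + 0 = A + \frac{1}{A}$)
$- \left(F{\left(T{\left(6 \right)} \right)} + 248\right)^{2} = - \left(\left(6 \left(1 + 2 \cdot 6\right) + \frac{1}{6 \left(1 + 2 \cdot 6\right)}\right) + 248\right)^{2} = - \left(\left(6 \left(1 + 12\right) + \frac{1}{6 \left(1 + 12\right)}\right) + 248\right)^{2} = - \left(\left(6 \cdot 13 + \frac{1}{6 \cdot 13}\right) + 248\right)^{2} = - \left(\left(78 + \frac{1}{78}\right) + 248\right)^{2} = - \left(\frac{6085}{78} + 248\right)^{2} = - \left(\frac{25429}{78}\right)^{2} = \left(-1\right) \frac{646634041}{6084} = - \frac{646634041}{6084}$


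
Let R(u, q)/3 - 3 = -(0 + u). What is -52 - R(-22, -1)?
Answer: -127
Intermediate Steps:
R(u, q) = 9 - 3*u (R(u, q) = 9 + 3*(-(0 + u)) = 9 + 3*(-u) = 9 - 3*u)
-52 - R(-22, -1) = -52 - (9 - 3*(-22)) = -52 - (9 + 66) = -52 - 1*75 = -52 - 75 = -127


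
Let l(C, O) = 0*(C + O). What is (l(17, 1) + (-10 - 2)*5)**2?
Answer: 3600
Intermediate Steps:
l(C, O) = 0
(l(17, 1) + (-10 - 2)*5)**2 = (0 + (-10 - 2)*5)**2 = (0 - 12*5)**2 = (0 - 60)**2 = (-60)**2 = 3600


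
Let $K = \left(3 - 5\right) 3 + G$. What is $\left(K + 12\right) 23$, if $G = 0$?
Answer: $138$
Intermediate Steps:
$K = -6$ ($K = \left(3 - 5\right) 3 + 0 = \left(-2\right) 3 + 0 = -6 + 0 = -6$)
$\left(K + 12\right) 23 = \left(-6 + 12\right) 23 = 6 \cdot 23 = 138$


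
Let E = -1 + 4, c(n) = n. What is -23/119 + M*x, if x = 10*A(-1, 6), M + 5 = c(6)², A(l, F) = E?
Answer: 110647/119 ≈ 929.81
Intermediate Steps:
E = 3
A(l, F) = 3
M = 31 (M = -5 + 6² = -5 + 36 = 31)
x = 30 (x = 10*3 = 30)
-23/119 + M*x = -23/119 + 31*30 = -23*1/119 + 930 = -23/119 + 930 = 110647/119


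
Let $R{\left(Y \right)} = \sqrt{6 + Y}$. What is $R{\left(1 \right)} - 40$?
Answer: $-40 + \sqrt{7} \approx -37.354$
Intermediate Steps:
$R{\left(1 \right)} - 40 = \sqrt{6 + 1} - 40 = \sqrt{7} - 40 = -40 + \sqrt{7}$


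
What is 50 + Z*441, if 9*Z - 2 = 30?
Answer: 1618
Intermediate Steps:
Z = 32/9 (Z = 2/9 + (1/9)*30 = 2/9 + 10/3 = 32/9 ≈ 3.5556)
50 + Z*441 = 50 + (32/9)*441 = 50 + 1568 = 1618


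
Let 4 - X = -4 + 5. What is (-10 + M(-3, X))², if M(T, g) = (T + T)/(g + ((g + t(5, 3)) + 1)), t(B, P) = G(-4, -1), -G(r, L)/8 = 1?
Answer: 16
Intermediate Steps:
G(r, L) = -8 (G(r, L) = -8*1 = -8)
t(B, P) = -8
X = 3 (X = 4 - (-4 + 5) = 4 - 1*1 = 4 - 1 = 3)
M(T, g) = 2*T/(-7 + 2*g) (M(T, g) = (T + T)/(g + ((g - 8) + 1)) = (2*T)/(g + ((-8 + g) + 1)) = (2*T)/(g + (-7 + g)) = (2*T)/(-7 + 2*g) = 2*T/(-7 + 2*g))
(-10 + M(-3, X))² = (-10 + 2*(-3)/(-7 + 2*3))² = (-10 + 2*(-3)/(-7 + 6))² = (-10 + 2*(-3)/(-1))² = (-10 + 2*(-3)*(-1))² = (-10 + 6)² = (-4)² = 16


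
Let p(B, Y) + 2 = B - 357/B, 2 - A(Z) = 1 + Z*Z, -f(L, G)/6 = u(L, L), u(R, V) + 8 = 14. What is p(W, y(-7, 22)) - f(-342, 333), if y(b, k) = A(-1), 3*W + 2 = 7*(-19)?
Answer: -46/15 ≈ -3.0667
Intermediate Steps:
u(R, V) = 6 (u(R, V) = -8 + 14 = 6)
W = -45 (W = -2/3 + (7*(-19))/3 = -2/3 + (1/3)*(-133) = -2/3 - 133/3 = -45)
f(L, G) = -36 (f(L, G) = -6*6 = -36)
A(Z) = 1 - Z**2 (A(Z) = 2 - (1 + Z*Z) = 2 - (1 + Z**2) = 2 + (-1 - Z**2) = 1 - Z**2)
y(b, k) = 0 (y(b, k) = 1 - 1*(-1)**2 = 1 - 1*1 = 1 - 1 = 0)
p(B, Y) = -2 + B - 357/B (p(B, Y) = -2 + (B - 357/B) = -2 + B - 357/B)
p(W, y(-7, 22)) - f(-342, 333) = (-2 - 45 - 357/(-45)) - 1*(-36) = (-2 - 45 - 357*(-1/45)) + 36 = (-2 - 45 + 119/15) + 36 = -586/15 + 36 = -46/15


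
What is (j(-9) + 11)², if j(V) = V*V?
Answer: 8464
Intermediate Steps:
j(V) = V²
(j(-9) + 11)² = ((-9)² + 11)² = (81 + 11)² = 92² = 8464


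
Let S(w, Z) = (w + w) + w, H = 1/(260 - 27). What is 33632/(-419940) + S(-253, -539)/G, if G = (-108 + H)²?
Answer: -9649692366887/66474042096465 ≈ -0.14516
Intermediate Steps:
H = 1/233 ≈ 0.0042918
S(w, Z) = 3*w (S(w, Z) = 2*w + w = 3*w)
G = 633176569/54289 (G = (-108 + 1/233)² = (-25163/233)² = 633176569/54289 ≈ 11663.)
33632/(-419940) + S(-253, -539)/G = 33632/(-419940) + (3*(-253))/(633176569/54289) = 33632*(-1/419940) - 759*54289/633176569 = -8408/104985 - 41205351/633176569 = -9649692366887/66474042096465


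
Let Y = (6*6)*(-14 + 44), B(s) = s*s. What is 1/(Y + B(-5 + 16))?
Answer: 1/1201 ≈ 0.00083264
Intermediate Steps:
B(s) = s²
Y = 1080 (Y = 36*30 = 1080)
1/(Y + B(-5 + 16)) = 1/(1080 + (-5 + 16)²) = 1/(1080 + 11²) = 1/(1080 + 121) = 1/1201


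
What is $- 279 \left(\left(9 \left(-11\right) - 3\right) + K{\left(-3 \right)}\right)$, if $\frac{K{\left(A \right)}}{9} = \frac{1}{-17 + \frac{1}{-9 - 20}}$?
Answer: $\frac{14131071}{494} \approx 28605.0$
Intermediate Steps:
$K{\left(A \right)} = - \frac{261}{494}$ ($K{\left(A \right)} = \frac{9}{-17 + \frac{1}{-9 - 20}} = \frac{9}{-17 + \frac{1}{-29}} = \frac{9}{-17 - \frac{1}{29}} = \frac{9}{- \frac{494}{29}} = 9 \left(- \frac{29}{494}\right) = - \frac{261}{494}$)
$- 279 \left(\left(9 \left(-11\right) - 3\right) + K{\left(-3 \right)}\right) = - 279 \left(\left(9 \left(-11\right) - 3\right) - \frac{261}{494}\right) = - 279 \left(\left(-99 - 3\right) - \frac{261}{494}\right) = - 279 \left(-102 - \frac{261}{494}\right) = \left(-279\right) \left(- \frac{50649}{494}\right) = \frac{14131071}{494}$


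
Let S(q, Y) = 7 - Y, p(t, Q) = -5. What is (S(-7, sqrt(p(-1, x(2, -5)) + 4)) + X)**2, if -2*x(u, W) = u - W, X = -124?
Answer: (117 + I)**2 ≈ 13688.0 + 234.0*I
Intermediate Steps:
x(u, W) = W/2 - u/2 (x(u, W) = -(u - W)/2 = W/2 - u/2)
(S(-7, sqrt(p(-1, x(2, -5)) + 4)) + X)**2 = ((7 - sqrt(-5 + 4)) - 124)**2 = ((7 - sqrt(-1)) - 124)**2 = ((7 - I) - 124)**2 = (-117 - I)**2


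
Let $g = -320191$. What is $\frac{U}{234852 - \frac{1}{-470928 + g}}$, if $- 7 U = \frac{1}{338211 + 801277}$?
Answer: $- \frac{113017}{211712175013212832} \approx -5.3382 \cdot 10^{-13}$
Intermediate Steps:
$U = - \frac{1}{7976416}$ ($U = - \frac{1}{7 \left(338211 + 801277\right)} = - \frac{1}{7 \cdot 1139488} = \left(- \frac{1}{7}\right) \frac{1}{1139488} = - \frac{1}{7976416} \approx -1.2537 \cdot 10^{-7}$)
$\frac{U}{234852 - \frac{1}{-470928 + g}} = - \frac{1}{7976416 \left(234852 - \frac{1}{-470928 - 320191}\right)} = - \frac{1}{7976416 \left(234852 - \frac{1}{-791119}\right)} = - \frac{1}{7976416 \left(234852 - - \frac{1}{791119}\right)} = - \frac{1}{7976416 \left(234852 + \frac{1}{791119}\right)} = - \frac{1}{7976416 \cdot \frac{185795879389}{791119}} = \left(- \frac{1}{7976416}\right) \frac{791119}{185795879389} = - \frac{113017}{211712175013212832}$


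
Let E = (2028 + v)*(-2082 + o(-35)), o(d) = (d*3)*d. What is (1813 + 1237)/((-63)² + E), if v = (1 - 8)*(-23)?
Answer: 1525/1745523 ≈ 0.00087366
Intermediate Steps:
v = 161 (v = -7*(-23) = 161)
o(d) = 3*d² (o(d) = (3*d)*d = 3*d²)
E = 3487077 (E = (2028 + 161)*(-2082 + 3*(-35)²) = 2189*(-2082 + 3*1225) = 2189*(-2082 + 3675) = 2189*1593 = 3487077)
(1813 + 1237)/((-63)² + E) = (1813 + 1237)/((-63)² + 3487077) = 3050/(3969 + 3487077) = 3050/3491046 = 3050*(1/3491046) = 1525/1745523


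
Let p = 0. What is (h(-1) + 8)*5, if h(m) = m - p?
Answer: 35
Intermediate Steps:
h(m) = m (h(m) = m - 1*0 = m + 0 = m)
(h(-1) + 8)*5 = (-1 + 8)*5 = 7*5 = 35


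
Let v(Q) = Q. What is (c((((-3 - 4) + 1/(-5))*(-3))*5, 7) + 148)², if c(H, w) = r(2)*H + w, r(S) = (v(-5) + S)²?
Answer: 1270129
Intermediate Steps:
r(S) = (-5 + S)²
c(H, w) = w + 9*H (c(H, w) = (-5 + 2)²*H + w = (-3)²*H + w = 9*H + w = w + 9*H)
(c((((-3 - 4) + 1/(-5))*(-3))*5, 7) + 148)² = ((7 + 9*((((-3 - 4) + 1/(-5))*(-3))*5)) + 148)² = ((7 + 9*(((-7 + 1*(-⅕))*(-3))*5)) + 148)² = ((7 + 9*(((-7 - ⅕)*(-3))*5)) + 148)² = ((7 + 9*(-36/5*(-3)*5)) + 148)² = ((7 + 9*((108/5)*5)) + 148)² = ((7 + 9*108) + 148)² = ((7 + 972) + 148)² = (979 + 148)² = 1127² = 1270129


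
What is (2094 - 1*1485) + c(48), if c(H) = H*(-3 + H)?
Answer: 2769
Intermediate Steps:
(2094 - 1*1485) + c(48) = (2094 - 1*1485) + 48*(-3 + 48) = (2094 - 1485) + 48*45 = 609 + 2160 = 2769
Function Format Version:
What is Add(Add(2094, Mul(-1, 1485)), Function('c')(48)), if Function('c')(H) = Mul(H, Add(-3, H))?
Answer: 2769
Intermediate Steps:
Add(Add(2094, Mul(-1, 1485)), Function('c')(48)) = Add(Add(2094, Mul(-1, 1485)), Mul(48, Add(-3, 48))) = Add(Add(2094, -1485), Mul(48, 45)) = Add(609, 2160) = 2769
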